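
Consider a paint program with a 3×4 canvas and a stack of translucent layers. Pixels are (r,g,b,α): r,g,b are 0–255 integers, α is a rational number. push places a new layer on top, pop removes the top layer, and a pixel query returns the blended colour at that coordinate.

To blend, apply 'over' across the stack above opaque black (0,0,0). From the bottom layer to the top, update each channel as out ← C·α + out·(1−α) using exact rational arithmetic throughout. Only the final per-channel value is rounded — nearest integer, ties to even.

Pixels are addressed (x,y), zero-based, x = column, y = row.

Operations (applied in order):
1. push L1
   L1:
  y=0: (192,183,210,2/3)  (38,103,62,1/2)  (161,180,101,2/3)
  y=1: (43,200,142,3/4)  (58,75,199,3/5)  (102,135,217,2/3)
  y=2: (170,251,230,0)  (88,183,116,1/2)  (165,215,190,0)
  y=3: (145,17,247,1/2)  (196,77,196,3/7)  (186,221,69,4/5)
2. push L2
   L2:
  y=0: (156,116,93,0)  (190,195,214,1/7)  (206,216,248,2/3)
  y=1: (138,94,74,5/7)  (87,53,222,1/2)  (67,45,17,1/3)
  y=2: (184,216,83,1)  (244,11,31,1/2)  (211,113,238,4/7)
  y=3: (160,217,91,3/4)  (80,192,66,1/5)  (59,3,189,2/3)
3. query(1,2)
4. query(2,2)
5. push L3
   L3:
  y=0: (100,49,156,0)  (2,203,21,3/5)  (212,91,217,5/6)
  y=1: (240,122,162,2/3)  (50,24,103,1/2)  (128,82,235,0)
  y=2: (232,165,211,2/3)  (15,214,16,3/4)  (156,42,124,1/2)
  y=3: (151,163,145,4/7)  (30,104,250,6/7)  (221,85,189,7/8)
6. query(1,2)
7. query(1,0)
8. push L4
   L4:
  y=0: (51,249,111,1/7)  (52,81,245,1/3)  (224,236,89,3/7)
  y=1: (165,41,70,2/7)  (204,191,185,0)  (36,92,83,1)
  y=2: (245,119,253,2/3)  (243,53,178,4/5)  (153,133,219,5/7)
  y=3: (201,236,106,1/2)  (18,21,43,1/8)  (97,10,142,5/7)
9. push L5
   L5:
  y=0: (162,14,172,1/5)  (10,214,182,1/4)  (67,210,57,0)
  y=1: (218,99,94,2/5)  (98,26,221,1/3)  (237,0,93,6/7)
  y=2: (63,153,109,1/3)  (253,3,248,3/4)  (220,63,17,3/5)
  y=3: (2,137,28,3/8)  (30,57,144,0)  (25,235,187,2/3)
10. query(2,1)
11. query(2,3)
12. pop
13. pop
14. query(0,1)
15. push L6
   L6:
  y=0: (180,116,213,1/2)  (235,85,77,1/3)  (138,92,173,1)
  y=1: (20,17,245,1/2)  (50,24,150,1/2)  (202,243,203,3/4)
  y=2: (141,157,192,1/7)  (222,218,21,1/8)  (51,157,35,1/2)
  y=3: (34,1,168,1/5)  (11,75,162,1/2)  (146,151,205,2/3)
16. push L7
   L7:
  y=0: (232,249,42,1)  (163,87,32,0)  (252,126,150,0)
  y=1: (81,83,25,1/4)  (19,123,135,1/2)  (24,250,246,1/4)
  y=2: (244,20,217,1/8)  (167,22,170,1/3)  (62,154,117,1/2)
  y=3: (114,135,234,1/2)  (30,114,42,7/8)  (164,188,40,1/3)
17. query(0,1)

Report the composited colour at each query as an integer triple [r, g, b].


(1,2) stack=L1,L2; from [0,0,0]:
after L1 α=1/2: [44, 183/2, 58]
after L2 α=1/2: [144, 205/4, 89/2]
= [144, 51, 44]

(2,2) stack=L1,L2; from [0,0,0]:
+L1 (α=0) → [0, 0, 0]
+L2 (α=4/7) → [844/7, 452/7, 136]
= [121, 65, 136]

at x=1,y=2 over L1,L2,L3:
after L1 α=1/2: [44, 183/2, 58]
after L2 α=1/2: [144, 205/4, 89/2]
after L3 α=3/4: [189/4, 2773/16, 185/8]
→ [47, 173, 23]

(1,0) stack=L1,L2,L3; from [0,0,0]:
+L1 (α=1/2) → [19, 103/2, 31]
+L2 (α=1/7) → [304/7, 72, 400/7]
+L3 (α=3/5) → [130/7, 753/5, 1241/35]
→ [19, 151, 35]

query (2,1) [L1,L2,L3,L4,L5] — begin 0,0,0
after L1 α=2/3: [68, 90, 434/3]
after L2 α=1/3: [203/3, 75, 919/9]
after L3 α=0: [203/3, 75, 919/9]
after L4 α=1: [36, 92, 83]
after L5 α=6/7: [1458/7, 92/7, 641/7]
rounded: [208, 13, 92]

(2,3) stack=L1,L2,L3,L4,L5; from [0,0,0]:
after L1 α=4/5: [744/5, 884/5, 276/5]
after L2 α=2/3: [1334/15, 914/15, 722/5]
after L3 α=7/8: [24539/120, 9839/120, 7337/40]
after L4 α=5/7: [53639/420, 12839/420, 21537/140]
after L5 α=2/3: [74639/1260, 210239/1260, 73897/420]
= [59, 167, 176]

at x=0,y=1 over L1,L2,L3:
+L1 (α=3/4) → [129/4, 150, 213/2]
+L2 (α=5/7) → [1509/14, 110, 583/7]
+L3 (α=2/3) → [2743/14, 118, 2851/21]
rounded: [196, 118, 136]

at x=0,y=1 over L1,L2,L3,L6,L7:
+L1 (α=3/4) → [129/4, 150, 213/2]
+L2 (α=5/7) → [1509/14, 110, 583/7]
+L3 (α=2/3) → [2743/14, 118, 2851/21]
+L6 (α=1/2) → [3023/28, 135/2, 3998/21]
+L7 (α=1/4) → [11337/112, 571/8, 4173/28]
= [101, 71, 149]


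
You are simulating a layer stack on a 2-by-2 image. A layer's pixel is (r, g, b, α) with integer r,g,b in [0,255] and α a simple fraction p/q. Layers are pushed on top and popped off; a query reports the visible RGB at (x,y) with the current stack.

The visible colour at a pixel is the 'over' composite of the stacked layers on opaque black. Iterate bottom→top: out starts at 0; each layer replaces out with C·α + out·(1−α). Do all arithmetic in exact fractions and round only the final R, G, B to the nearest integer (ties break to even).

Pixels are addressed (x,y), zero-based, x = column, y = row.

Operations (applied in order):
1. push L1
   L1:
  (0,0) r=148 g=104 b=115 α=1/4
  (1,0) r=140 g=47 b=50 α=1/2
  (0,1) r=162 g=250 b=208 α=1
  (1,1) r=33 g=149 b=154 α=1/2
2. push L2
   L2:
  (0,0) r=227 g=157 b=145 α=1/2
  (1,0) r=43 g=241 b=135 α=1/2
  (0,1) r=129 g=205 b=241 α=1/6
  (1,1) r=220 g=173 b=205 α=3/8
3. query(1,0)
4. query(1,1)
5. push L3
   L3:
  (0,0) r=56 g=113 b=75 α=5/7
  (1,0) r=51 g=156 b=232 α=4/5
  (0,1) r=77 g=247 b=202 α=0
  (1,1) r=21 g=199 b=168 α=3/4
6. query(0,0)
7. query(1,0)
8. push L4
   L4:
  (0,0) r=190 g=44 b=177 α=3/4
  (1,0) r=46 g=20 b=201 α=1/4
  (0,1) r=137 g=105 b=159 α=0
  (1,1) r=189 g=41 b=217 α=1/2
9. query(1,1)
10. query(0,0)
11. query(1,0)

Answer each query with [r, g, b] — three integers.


(1,0) stack=L1,L2; from [0,0,0]:
L1 α=1/2: [70, 47/2, 25]
L2 α=1/2: [113/2, 529/4, 80]
rounded: [56, 132, 80]

(1,1) stack=L1,L2; from [0,0,0]:
after L1 α=1/2: [33/2, 149/2, 77]
after L2 α=3/8: [1485/16, 1783/16, 125]
rounded: [93, 111, 125]

(0,0) stack=L1,L2,L3; from [0,0,0]:
L1 α=1/4: [37, 26, 115/4]
L2 α=1/2: [132, 183/2, 695/8]
L3 α=5/7: [544/7, 748/7, 2195/28]
= [78, 107, 78]

query (1,0) [L1,L2,L3] — begin 0,0,0
L1 α=1/2: [70, 47/2, 25]
L2 α=1/2: [113/2, 529/4, 80]
L3 α=4/5: [521/10, 605/4, 1008/5]
rounded: [52, 151, 202]

at x=1,y=1 over L1,L2,L3,L4:
L1 α=1/2: [33/2, 149/2, 77]
L2 α=3/8: [1485/16, 1783/16, 125]
L3 α=3/4: [2493/64, 11335/64, 629/4]
L4 α=1/2: [14589/128, 13959/128, 1497/8]
→ [114, 109, 187]

query (0,0) [L1,L2,L3,L4] — begin 0,0,0
+L1 (α=1/4) → [37, 26, 115/4]
+L2 (α=1/2) → [132, 183/2, 695/8]
+L3 (α=5/7) → [544/7, 748/7, 2195/28]
+L4 (α=3/4) → [2267/14, 418/7, 17063/112]
rounded: [162, 60, 152]

(1,0) stack=L1,L2,L3,L4; from [0,0,0]:
after L1 α=1/2: [70, 47/2, 25]
after L2 α=1/2: [113/2, 529/4, 80]
after L3 α=4/5: [521/10, 605/4, 1008/5]
after L4 α=1/4: [2023/40, 1895/16, 4029/20]
→ [51, 118, 201]


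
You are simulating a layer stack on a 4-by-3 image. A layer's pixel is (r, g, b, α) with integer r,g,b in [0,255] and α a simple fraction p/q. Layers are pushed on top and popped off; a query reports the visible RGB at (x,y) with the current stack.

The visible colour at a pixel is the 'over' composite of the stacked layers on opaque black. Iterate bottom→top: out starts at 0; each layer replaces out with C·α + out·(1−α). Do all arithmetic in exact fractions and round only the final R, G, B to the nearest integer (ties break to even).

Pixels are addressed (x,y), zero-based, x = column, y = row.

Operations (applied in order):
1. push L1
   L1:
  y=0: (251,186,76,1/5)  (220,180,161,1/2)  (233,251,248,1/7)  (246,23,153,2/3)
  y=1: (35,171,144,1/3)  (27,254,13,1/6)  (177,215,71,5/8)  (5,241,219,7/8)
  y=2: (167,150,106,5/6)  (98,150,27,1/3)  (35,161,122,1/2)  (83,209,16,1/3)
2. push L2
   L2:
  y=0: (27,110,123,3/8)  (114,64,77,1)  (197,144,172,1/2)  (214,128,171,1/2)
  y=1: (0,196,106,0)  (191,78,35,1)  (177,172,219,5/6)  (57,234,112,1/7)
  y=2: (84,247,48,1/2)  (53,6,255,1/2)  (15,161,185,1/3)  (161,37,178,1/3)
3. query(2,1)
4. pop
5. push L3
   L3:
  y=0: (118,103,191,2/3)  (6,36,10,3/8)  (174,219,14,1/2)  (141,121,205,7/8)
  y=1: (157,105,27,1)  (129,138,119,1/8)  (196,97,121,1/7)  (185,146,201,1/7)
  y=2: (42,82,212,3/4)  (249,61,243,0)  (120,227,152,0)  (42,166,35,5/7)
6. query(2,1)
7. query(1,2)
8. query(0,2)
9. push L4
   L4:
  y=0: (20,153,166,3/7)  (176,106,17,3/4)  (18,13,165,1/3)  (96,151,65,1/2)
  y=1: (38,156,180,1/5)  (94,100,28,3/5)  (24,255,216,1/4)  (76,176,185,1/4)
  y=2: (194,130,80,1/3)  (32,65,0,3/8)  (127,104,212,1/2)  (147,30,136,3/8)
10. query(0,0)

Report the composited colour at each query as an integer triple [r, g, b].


at x=2,y=1 over L1,L2:
+L1 (α=5/8) → [885/8, 1075/8, 355/8]
+L2 (α=5/6) → [2655/16, 7955/48, 9115/48]
= [166, 166, 190]

(2,1) stack=L1,L3; from [0,0,0]:
+L1 (α=5/8) → [885/8, 1075/8, 355/8]
+L3 (α=1/7) → [3439/28, 3613/28, 1549/28]
rounded: [123, 129, 55]

at x=1,y=2 over L1,L3:
after L1 α=1/3: [98/3, 50, 9]
after L3 α=0: [98/3, 50, 9]
→ [33, 50, 9]

query (0,2) [L1,L3] — begin 0,0,0
L1 α=5/6: [835/6, 125, 265/3]
L3 α=3/4: [1591/24, 371/4, 2173/12]
rounded: [66, 93, 181]

query (0,0) [L1,L3,L4] — begin 0,0,0
after L1 α=1/5: [251/5, 186/5, 76/5]
after L3 α=2/3: [477/5, 1216/15, 662/5]
after L4 α=3/7: [2208/35, 11749/105, 734/5]
→ [63, 112, 147]


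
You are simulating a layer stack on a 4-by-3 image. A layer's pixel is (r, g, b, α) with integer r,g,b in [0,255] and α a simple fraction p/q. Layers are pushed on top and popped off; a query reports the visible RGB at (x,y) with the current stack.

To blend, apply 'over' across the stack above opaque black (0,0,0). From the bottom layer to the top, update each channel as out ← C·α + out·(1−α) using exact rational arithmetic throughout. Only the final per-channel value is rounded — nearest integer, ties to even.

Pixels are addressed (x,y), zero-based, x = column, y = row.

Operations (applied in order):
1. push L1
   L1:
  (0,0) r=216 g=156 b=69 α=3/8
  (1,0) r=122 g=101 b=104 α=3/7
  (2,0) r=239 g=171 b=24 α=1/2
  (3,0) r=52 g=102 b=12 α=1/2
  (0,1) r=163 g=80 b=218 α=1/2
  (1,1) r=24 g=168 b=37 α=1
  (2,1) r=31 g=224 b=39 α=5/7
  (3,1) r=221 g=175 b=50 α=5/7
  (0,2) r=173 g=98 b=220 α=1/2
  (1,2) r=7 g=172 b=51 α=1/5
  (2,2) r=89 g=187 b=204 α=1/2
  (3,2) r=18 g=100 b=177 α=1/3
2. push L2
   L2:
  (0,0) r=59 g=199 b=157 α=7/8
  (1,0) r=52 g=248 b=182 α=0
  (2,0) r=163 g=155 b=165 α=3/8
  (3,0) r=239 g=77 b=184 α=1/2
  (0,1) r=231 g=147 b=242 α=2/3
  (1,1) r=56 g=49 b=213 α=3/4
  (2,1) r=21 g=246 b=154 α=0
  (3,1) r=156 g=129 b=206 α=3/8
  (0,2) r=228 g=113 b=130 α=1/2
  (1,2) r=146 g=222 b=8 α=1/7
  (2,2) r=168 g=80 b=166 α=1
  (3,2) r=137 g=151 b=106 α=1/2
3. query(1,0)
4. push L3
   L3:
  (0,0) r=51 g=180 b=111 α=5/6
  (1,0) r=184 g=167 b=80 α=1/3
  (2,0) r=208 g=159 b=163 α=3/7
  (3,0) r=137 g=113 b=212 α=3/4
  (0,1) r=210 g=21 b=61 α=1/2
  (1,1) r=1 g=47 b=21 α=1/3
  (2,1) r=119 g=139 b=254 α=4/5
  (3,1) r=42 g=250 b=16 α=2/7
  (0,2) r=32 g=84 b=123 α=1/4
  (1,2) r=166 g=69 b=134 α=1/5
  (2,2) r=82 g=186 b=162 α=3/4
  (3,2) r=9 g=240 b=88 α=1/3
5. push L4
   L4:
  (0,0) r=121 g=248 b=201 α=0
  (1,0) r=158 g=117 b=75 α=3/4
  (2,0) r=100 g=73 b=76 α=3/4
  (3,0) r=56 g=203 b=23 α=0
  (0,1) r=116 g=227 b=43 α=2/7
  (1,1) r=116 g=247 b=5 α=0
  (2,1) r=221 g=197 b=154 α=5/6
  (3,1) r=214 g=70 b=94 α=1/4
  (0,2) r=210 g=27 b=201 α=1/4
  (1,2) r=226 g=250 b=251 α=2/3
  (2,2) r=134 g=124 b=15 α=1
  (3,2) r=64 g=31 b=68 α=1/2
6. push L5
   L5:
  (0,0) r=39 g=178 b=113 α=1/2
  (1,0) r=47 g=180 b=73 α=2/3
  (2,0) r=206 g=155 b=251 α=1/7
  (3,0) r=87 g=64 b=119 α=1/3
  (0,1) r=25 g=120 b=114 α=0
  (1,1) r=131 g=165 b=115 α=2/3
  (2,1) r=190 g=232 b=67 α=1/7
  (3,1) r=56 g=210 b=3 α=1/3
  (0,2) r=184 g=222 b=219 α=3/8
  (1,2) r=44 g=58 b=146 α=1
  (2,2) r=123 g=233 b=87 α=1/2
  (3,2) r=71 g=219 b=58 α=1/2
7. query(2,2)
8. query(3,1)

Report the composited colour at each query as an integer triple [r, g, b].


query (1,0) [L1,L2] — begin 0,0,0
L1 α=3/7: [366/7, 303/7, 312/7]
L2 α=0: [366/7, 303/7, 312/7]
rounded: [52, 43, 45]

(2,2) stack=L1,L2,L3,L4,L5; from [0,0,0]:
after L1 α=1/2: [89/2, 187/2, 102]
after L2 α=1: [168, 80, 166]
after L3 α=3/4: [207/2, 319/2, 163]
after L4 α=1: [134, 124, 15]
after L5 α=1/2: [257/2, 357/2, 51]
rounded: [128, 178, 51]

at x=3,y=1 over L1,L2,L3,L4,L5:
+L1 (α=5/7) → [1105/7, 125, 250/7]
+L2 (α=3/8) → [8801/56, 253/2, 697/7]
+L3 (α=2/7) → [48709/392, 2265/14, 3709/49]
+L4 (α=1/4) → [230015/1568, 7775/56, 15733/196]
+L5 (α=1/3) → [273919/2352, 13655/84, 16027/294]
= [116, 163, 55]


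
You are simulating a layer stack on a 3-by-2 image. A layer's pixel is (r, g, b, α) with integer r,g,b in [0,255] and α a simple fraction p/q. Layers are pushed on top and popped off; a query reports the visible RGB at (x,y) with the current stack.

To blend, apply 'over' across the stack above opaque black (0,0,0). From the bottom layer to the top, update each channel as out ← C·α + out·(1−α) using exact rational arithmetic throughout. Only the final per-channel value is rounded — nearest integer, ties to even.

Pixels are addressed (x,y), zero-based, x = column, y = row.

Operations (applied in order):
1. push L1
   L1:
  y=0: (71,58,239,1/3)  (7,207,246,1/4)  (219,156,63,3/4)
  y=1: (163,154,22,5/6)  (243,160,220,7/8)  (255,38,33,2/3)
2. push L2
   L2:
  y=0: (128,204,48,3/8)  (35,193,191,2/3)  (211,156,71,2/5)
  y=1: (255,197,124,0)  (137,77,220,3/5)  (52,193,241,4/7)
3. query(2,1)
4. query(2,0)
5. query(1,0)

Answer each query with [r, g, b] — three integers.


at x=2,y=1 over L1,L2:
L1 α=2/3: [170, 76/3, 22]
L2 α=4/7: [718/7, 848/7, 1030/7]
= [103, 121, 147]

(2,0) stack=L1,L2; from [0,0,0]:
L1 α=3/4: [657/4, 117, 189/4]
L2 α=2/5: [3659/20, 663/5, 227/4]
rounded: [183, 133, 57]

at x=1,y=0 over L1,L2:
+L1 (α=1/4) → [7/4, 207/4, 123/2]
+L2 (α=2/3) → [287/12, 1751/12, 887/6]
→ [24, 146, 148]


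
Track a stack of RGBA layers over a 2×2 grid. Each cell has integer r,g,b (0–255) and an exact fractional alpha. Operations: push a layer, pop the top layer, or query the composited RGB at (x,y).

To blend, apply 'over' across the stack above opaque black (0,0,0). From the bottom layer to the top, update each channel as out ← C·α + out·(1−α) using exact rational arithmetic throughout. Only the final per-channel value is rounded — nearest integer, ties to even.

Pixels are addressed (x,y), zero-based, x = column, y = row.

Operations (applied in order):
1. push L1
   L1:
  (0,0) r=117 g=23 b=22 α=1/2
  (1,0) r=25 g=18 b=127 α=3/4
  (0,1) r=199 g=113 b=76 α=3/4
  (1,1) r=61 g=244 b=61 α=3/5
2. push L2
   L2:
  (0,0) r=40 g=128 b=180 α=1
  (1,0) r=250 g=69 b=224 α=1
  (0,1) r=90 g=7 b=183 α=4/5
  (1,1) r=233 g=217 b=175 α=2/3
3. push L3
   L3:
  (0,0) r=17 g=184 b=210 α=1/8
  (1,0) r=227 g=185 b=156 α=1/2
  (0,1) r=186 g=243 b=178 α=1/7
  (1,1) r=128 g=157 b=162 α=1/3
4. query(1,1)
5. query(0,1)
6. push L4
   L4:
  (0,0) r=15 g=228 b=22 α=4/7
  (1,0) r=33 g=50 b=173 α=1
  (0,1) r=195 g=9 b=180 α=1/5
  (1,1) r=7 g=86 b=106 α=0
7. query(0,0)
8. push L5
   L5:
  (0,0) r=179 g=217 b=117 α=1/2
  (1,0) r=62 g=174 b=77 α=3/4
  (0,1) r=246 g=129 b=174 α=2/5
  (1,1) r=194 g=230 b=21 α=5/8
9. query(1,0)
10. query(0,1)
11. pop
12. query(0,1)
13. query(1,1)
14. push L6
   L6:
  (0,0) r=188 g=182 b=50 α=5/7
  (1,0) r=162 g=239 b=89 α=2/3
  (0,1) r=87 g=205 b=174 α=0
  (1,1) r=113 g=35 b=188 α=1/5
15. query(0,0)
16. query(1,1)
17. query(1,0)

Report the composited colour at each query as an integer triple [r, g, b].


(1,1) stack=L1,L2,L3; from [0,0,0]:
after L1 α=3/5: [183/5, 732/5, 183/5]
after L2 α=2/3: [2513/15, 2902/15, 1933/15]
after L3 α=1/3: [6946/45, 8159/45, 6296/45]
→ [154, 181, 140]

at x=0,y=1 over L1,L2,L3:
after L1 α=3/4: [597/4, 339/4, 57]
after L2 α=4/5: [2037/20, 451/20, 789/5]
after L3 α=1/7: [7971/70, 3783/70, 5624/35]
= [114, 54, 161]

(0,0) stack=L1,L2,L3,L4; from [0,0,0]:
after L1 α=1/2: [117/2, 23/2, 11]
after L2 α=1: [40, 128, 180]
after L3 α=1/8: [297/8, 135, 735/4]
after L4 α=4/7: [1371/56, 1317/7, 2557/28]
→ [24, 188, 91]

query (1,0) [L1,L2,L3,L4,L5] — begin 0,0,0
+L1 (α=3/4) → [75/4, 27/2, 381/4]
+L2 (α=1) → [250, 69, 224]
+L3 (α=1/2) → [477/2, 127, 190]
+L4 (α=1) → [33, 50, 173]
+L5 (α=3/4) → [219/4, 143, 101]
→ [55, 143, 101]

query (0,1) [L1,L2,L3,L4,L5] — begin 0,0,0
after L1 α=3/4: [597/4, 339/4, 57]
after L2 α=4/5: [2037/20, 451/20, 789/5]
after L3 α=1/7: [7971/70, 3783/70, 5624/35]
after L4 α=1/5: [22767/175, 7881/175, 28796/175]
after L5 α=2/5: [154401/875, 68793/875, 147288/875]
→ [176, 79, 168]

at x=0,y=1 over L1,L2,L3,L4:
after L1 α=3/4: [597/4, 339/4, 57]
after L2 α=4/5: [2037/20, 451/20, 789/5]
after L3 α=1/7: [7971/70, 3783/70, 5624/35]
after L4 α=1/5: [22767/175, 7881/175, 28796/175]
rounded: [130, 45, 165]

at x=1,y=1 over L1,L2,L3,L4:
L1 α=3/5: [183/5, 732/5, 183/5]
L2 α=2/3: [2513/15, 2902/15, 1933/15]
L3 α=1/3: [6946/45, 8159/45, 6296/45]
L4 α=0: [6946/45, 8159/45, 6296/45]
→ [154, 181, 140]

(0,0) stack=L1,L2,L3,L4,L6; from [0,0,0]:
L1 α=1/2: [117/2, 23/2, 11]
L2 α=1: [40, 128, 180]
L3 α=1/8: [297/8, 135, 735/4]
L4 α=4/7: [1371/56, 1317/7, 2557/28]
L6 α=5/7: [27691/196, 9004/49, 6057/98]
= [141, 184, 62]

(1,1) stack=L1,L2,L3,L4,L6; from [0,0,0]:
L1 α=3/5: [183/5, 732/5, 183/5]
L2 α=2/3: [2513/15, 2902/15, 1933/15]
L3 α=1/3: [6946/45, 8159/45, 6296/45]
L4 α=0: [6946/45, 8159/45, 6296/45]
L6 α=1/5: [32869/225, 34211/225, 33644/225]
→ [146, 152, 150]

query (1,0) [L1,L2,L3,L4,L6] — begin 0,0,0
L1 α=3/4: [75/4, 27/2, 381/4]
L2 α=1: [250, 69, 224]
L3 α=1/2: [477/2, 127, 190]
L4 α=1: [33, 50, 173]
L6 α=2/3: [119, 176, 117]
→ [119, 176, 117]


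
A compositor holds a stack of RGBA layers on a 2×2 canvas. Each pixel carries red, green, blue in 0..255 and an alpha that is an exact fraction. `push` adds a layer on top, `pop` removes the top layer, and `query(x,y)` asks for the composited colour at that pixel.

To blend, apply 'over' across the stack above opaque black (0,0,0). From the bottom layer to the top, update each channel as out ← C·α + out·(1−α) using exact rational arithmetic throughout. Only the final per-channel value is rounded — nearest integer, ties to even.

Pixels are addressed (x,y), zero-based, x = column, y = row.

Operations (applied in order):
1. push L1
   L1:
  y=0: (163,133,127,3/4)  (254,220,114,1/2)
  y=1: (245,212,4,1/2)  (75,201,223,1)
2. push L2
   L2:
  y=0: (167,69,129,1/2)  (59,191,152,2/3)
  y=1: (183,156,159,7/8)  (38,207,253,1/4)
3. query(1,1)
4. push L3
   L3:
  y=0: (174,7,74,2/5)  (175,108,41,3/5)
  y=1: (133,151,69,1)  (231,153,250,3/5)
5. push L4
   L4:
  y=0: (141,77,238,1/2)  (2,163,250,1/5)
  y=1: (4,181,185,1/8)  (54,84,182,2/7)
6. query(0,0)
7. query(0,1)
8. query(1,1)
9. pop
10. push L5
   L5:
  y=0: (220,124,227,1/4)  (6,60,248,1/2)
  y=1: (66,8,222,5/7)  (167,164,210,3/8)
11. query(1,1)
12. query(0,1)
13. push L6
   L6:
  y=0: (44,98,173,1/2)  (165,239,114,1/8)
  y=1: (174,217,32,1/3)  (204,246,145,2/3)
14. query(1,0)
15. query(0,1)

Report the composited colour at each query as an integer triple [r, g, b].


query (1,1) [L1,L2] — begin 0,0,0
after L1 α=1: [75, 201, 223]
after L2 α=1/4: [263/4, 405/2, 461/2]
→ [66, 202, 230]

at x=0,y=0 over L1,L2,L3,L4:
L1 α=3/4: [489/4, 399/4, 381/4]
L2 α=1/2: [1157/8, 675/8, 897/8]
L3 α=2/5: [1251/8, 2137/40, 775/8]
L4 α=1/2: [2379/16, 5217/80, 2679/16]
→ [149, 65, 167]

at x=0,y=1 over L1,L2,L3,L4:
L1 α=1/2: [245/2, 106, 2]
L2 α=7/8: [2807/16, 599/4, 1115/8]
L3 α=1: [133, 151, 69]
L4 α=1/8: [935/8, 619/4, 167/2]
= [117, 155, 84]

query (1,1) [L1,L2,L3,L4] — begin 0,0,0
L1 α=1: [75, 201, 223]
L2 α=1/4: [263/4, 405/2, 461/2]
L3 α=3/5: [1649/10, 864/5, 1211/5]
L4 α=2/7: [1865/14, 1032/7, 225]
= [133, 147, 225]

at x=1,y=1 over L1,L2,L3,L5:
L1 α=1: [75, 201, 223]
L2 α=1/4: [263/4, 405/2, 461/2]
L3 α=3/5: [1649/10, 864/5, 1211/5]
L5 α=3/8: [2651/16, 339/2, 1841/8]
→ [166, 170, 230]

at x=0,y=1 over L1,L2,L3,L5:
L1 α=1/2: [245/2, 106, 2]
L2 α=7/8: [2807/16, 599/4, 1115/8]
L3 α=1: [133, 151, 69]
L5 α=5/7: [596/7, 342/7, 1248/7]
rounded: [85, 49, 178]

query (1,0) [L1,L2,L3,L5,L6] — begin 0,0,0
L1 α=1/2: [127, 110, 57]
L2 α=2/3: [245/3, 164, 361/3]
L3 α=3/5: [413/3, 652/5, 1091/15]
L5 α=1/2: [431/6, 476/5, 4811/30]
L6 α=1/8: [4007/48, 4527/40, 37097/240]
= [83, 113, 155]

query (0,1) [L1,L2,L3,L5,L6] — begin 0,0,0
after L1 α=1/2: [245/2, 106, 2]
after L2 α=7/8: [2807/16, 599/4, 1115/8]
after L3 α=1: [133, 151, 69]
after L5 α=5/7: [596/7, 342/7, 1248/7]
after L6 α=1/3: [2410/21, 2203/21, 2720/21]
rounded: [115, 105, 130]


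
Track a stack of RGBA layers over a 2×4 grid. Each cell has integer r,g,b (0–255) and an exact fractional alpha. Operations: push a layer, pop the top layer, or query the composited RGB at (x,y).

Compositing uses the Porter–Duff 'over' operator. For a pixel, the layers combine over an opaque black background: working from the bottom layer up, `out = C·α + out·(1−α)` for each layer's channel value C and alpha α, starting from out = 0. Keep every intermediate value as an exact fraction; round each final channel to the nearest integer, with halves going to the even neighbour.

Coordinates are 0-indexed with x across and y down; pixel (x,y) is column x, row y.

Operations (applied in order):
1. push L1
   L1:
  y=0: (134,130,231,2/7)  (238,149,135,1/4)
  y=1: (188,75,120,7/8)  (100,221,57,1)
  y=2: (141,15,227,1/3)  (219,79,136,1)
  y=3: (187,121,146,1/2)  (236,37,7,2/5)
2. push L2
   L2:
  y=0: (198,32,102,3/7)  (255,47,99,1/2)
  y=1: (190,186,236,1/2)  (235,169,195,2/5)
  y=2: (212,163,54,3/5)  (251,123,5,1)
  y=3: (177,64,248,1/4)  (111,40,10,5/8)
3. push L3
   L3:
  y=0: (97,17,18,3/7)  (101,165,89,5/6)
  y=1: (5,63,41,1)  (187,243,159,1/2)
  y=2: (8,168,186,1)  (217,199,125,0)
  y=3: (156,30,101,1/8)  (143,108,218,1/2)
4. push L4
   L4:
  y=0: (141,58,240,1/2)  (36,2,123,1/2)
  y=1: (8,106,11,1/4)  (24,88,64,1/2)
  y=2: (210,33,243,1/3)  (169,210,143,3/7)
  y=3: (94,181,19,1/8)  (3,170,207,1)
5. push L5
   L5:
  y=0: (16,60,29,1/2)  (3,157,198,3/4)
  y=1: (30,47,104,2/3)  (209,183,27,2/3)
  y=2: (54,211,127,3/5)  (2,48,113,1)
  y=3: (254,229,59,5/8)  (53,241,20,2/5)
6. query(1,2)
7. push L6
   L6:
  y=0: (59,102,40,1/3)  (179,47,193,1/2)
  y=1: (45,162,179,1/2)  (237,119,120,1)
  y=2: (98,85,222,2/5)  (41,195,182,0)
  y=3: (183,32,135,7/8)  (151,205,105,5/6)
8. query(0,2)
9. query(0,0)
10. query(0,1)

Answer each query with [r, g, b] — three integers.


at x=1,y=2 over L1,L2,L3,L4,L5:
+L1 (α=1) → [219, 79, 136]
+L2 (α=1) → [251, 123, 5]
+L3 (α=0) → [251, 123, 5]
+L4 (α=3/7) → [1511/7, 1122/7, 449/7]
+L5 (α=1) → [2, 48, 113]
rounded: [2, 48, 113]

(0,2) stack=L1,L2,L3,L4,L5,L6; from [0,0,0]:
after L1 α=1/3: [47, 5, 227/3]
after L2 α=3/5: [146, 499/5, 188/3]
after L3 α=1: [8, 168, 186]
after L4 α=1/3: [226/3, 123, 205]
after L5 α=3/5: [938/15, 879/5, 791/5]
after L6 α=2/5: [1918/25, 3487/25, 4593/25]
→ [77, 139, 184]

(0,0) stack=L1,L2,L3,L4,L5,L6; from [0,0,0]:
L1 α=2/7: [268/7, 260/7, 66]
L2 α=3/7: [5230/49, 1712/49, 570/7]
L3 α=3/7: [35179/343, 9347/343, 2658/49]
L4 α=1/2: [41771/343, 29241/686, 7209/49]
L5 α=1/2: [47259/686, 70401/1372, 4315/49]
L6 α=1/3: [67496/1029, 46791/686, 3530/49]
→ [66, 68, 72]

query (0,1) [L1,L2,L3,L4,L5,L6] — begin 0,0,0
+L1 (α=7/8) → [329/2, 525/8, 105]
+L2 (α=1/2) → [709/4, 2013/16, 341/2]
+L3 (α=1) → [5, 63, 41]
+L4 (α=1/4) → [23/4, 295/4, 67/2]
+L5 (α=2/3) → [263/12, 671/12, 161/2]
+L6 (α=1/2) → [803/24, 2615/24, 519/4]
rounded: [33, 109, 130]


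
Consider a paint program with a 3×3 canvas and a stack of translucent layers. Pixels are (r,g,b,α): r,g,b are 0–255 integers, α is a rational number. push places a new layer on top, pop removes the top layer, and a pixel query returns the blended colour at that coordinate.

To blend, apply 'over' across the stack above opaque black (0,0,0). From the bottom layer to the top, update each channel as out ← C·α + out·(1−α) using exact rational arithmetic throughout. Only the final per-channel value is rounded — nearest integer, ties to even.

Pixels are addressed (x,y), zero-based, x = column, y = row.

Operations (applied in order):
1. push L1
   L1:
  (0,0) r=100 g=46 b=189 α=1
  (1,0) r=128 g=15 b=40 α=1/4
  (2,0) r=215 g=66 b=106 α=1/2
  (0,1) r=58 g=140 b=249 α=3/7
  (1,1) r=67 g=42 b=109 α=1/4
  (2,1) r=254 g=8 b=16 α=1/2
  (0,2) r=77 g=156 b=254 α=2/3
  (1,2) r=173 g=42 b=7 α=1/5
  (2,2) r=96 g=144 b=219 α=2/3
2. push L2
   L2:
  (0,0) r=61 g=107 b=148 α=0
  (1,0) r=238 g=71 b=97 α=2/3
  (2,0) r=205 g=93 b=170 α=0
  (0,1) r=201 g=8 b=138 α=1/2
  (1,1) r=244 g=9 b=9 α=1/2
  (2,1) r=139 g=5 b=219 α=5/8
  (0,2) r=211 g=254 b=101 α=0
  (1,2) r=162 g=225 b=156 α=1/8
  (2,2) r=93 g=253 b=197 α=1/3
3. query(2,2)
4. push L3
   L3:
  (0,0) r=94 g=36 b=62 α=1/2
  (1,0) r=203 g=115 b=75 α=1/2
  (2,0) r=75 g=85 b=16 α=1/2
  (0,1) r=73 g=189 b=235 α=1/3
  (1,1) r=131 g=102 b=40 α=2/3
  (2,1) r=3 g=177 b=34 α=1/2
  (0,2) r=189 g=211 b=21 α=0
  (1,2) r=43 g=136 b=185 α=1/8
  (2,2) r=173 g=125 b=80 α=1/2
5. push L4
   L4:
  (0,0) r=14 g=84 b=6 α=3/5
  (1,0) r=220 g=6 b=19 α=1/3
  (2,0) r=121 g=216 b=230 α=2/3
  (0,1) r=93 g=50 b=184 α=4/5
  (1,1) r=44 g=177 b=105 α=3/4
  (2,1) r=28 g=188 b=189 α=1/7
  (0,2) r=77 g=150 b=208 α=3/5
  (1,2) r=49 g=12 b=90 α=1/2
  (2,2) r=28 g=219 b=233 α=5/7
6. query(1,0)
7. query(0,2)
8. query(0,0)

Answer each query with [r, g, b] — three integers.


at x=2,y=2 over L1,L2:
+L1 (α=2/3) → [64, 96, 146]
+L2 (α=1/3) → [221/3, 445/3, 163]
→ [74, 148, 163]

at x=1,y=0 over L1,L2,L3,L4:
+L1 (α=1/4) → [32, 15/4, 10]
+L2 (α=2/3) → [508/3, 583/12, 68]
+L3 (α=1/2) → [1117/6, 1963/24, 143/2]
+L4 (α=1/3) → [1777/9, 2035/36, 54]
rounded: [197, 57, 54]

query (0,2) [L1,L2,L3,L4] — begin 0,0,0
after L1 α=2/3: [154/3, 104, 508/3]
after L2 α=0: [154/3, 104, 508/3]
after L3 α=0: [154/3, 104, 508/3]
after L4 α=3/5: [1001/15, 658/5, 2888/15]
= [67, 132, 193]

at x=0,y=0 over L1,L2,L3,L4:
L1 α=1: [100, 46, 189]
L2 α=0: [100, 46, 189]
L3 α=1/2: [97, 41, 251/2]
L4 α=3/5: [236/5, 334/5, 269/5]
rounded: [47, 67, 54]


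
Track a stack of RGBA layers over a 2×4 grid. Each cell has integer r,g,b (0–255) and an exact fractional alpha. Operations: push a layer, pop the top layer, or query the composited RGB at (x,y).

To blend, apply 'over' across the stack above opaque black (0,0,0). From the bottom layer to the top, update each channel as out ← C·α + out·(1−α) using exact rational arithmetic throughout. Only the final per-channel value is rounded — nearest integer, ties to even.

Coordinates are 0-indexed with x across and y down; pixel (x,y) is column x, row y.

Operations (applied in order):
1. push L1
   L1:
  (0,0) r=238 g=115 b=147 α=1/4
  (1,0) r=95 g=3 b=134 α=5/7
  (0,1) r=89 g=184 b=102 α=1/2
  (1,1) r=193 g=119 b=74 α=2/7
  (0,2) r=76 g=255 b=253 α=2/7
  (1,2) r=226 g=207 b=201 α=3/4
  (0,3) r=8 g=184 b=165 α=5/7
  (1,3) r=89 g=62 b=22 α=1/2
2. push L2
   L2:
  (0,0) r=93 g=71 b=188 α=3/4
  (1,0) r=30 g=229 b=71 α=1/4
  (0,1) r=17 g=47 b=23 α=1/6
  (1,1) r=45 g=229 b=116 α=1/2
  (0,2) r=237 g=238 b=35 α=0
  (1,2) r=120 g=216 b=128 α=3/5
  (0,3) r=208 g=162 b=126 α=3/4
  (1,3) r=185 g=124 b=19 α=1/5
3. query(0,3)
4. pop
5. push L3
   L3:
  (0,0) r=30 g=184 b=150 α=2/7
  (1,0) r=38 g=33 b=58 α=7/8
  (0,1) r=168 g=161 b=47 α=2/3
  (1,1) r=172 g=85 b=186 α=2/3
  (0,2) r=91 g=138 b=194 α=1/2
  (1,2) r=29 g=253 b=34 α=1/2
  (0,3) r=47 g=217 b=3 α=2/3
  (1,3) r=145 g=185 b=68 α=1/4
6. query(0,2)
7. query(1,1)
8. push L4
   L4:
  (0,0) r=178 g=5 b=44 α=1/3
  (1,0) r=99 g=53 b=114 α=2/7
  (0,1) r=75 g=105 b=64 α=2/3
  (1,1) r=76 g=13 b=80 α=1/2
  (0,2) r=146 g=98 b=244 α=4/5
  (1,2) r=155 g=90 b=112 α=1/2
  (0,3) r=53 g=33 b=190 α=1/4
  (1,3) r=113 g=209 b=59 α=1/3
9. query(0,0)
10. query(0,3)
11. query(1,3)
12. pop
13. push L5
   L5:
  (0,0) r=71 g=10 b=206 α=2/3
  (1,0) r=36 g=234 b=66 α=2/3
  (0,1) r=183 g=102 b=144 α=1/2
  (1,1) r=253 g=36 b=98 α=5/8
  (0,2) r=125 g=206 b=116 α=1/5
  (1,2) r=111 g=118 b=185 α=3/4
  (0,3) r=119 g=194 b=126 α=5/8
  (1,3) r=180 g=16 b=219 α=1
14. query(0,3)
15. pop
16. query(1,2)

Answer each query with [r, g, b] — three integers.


query (0,3) [L1,L2] — begin 0,0,0
after L1 α=5/7: [40/7, 920/7, 825/7]
after L2 α=3/4: [1102/7, 2161/14, 3471/28]
rounded: [157, 154, 124]

(0,2) stack=L1,L3; from [0,0,0]:
+L1 (α=2/7) → [152/7, 510/7, 506/7]
+L3 (α=1/2) → [789/14, 738/7, 932/7]
rounded: [56, 105, 133]

query (1,1) [L1,L3] — begin 0,0,0
+L1 (α=2/7) → [386/7, 34, 148/7]
+L3 (α=2/3) → [2794/21, 68, 2752/21]
= [133, 68, 131]

query (0,0) [L1,L3,L4] — begin 0,0,0
L1 α=1/4: [119/2, 115/4, 147/4]
L3 α=2/7: [715/14, 2047/28, 1935/28]
L4 α=1/3: [1961/21, 2117/42, 2551/42]
= [93, 50, 61]

query (0,3) [L1,L3,L4] — begin 0,0,0
L1 α=5/7: [40/7, 920/7, 825/7]
L3 α=2/3: [698/21, 3958/21, 289/7]
L4 α=1/4: [1069/28, 4189/28, 2197/28]
→ [38, 150, 78]

at x=1,y=3 over L1,L3,L4:
L1 α=1/2: [89/2, 31, 11]
L3 α=1/4: [557/8, 139/2, 101/4]
L4 α=1/3: [1009/12, 116, 73/2]
→ [84, 116, 36]

(0,3) stack=L1,L3,L5; from [0,0,0]:
+L1 (α=5/7) → [40/7, 920/7, 825/7]
+L3 (α=2/3) → [698/21, 3958/21, 289/7]
+L5 (α=5/8) → [4863/56, 2687/14, 5277/56]
rounded: [87, 192, 94]

query (1,2) [L1,L3] — begin 0,0,0
after L1 α=3/4: [339/2, 621/4, 603/4]
after L3 α=1/2: [397/4, 1633/8, 739/8]
rounded: [99, 204, 92]


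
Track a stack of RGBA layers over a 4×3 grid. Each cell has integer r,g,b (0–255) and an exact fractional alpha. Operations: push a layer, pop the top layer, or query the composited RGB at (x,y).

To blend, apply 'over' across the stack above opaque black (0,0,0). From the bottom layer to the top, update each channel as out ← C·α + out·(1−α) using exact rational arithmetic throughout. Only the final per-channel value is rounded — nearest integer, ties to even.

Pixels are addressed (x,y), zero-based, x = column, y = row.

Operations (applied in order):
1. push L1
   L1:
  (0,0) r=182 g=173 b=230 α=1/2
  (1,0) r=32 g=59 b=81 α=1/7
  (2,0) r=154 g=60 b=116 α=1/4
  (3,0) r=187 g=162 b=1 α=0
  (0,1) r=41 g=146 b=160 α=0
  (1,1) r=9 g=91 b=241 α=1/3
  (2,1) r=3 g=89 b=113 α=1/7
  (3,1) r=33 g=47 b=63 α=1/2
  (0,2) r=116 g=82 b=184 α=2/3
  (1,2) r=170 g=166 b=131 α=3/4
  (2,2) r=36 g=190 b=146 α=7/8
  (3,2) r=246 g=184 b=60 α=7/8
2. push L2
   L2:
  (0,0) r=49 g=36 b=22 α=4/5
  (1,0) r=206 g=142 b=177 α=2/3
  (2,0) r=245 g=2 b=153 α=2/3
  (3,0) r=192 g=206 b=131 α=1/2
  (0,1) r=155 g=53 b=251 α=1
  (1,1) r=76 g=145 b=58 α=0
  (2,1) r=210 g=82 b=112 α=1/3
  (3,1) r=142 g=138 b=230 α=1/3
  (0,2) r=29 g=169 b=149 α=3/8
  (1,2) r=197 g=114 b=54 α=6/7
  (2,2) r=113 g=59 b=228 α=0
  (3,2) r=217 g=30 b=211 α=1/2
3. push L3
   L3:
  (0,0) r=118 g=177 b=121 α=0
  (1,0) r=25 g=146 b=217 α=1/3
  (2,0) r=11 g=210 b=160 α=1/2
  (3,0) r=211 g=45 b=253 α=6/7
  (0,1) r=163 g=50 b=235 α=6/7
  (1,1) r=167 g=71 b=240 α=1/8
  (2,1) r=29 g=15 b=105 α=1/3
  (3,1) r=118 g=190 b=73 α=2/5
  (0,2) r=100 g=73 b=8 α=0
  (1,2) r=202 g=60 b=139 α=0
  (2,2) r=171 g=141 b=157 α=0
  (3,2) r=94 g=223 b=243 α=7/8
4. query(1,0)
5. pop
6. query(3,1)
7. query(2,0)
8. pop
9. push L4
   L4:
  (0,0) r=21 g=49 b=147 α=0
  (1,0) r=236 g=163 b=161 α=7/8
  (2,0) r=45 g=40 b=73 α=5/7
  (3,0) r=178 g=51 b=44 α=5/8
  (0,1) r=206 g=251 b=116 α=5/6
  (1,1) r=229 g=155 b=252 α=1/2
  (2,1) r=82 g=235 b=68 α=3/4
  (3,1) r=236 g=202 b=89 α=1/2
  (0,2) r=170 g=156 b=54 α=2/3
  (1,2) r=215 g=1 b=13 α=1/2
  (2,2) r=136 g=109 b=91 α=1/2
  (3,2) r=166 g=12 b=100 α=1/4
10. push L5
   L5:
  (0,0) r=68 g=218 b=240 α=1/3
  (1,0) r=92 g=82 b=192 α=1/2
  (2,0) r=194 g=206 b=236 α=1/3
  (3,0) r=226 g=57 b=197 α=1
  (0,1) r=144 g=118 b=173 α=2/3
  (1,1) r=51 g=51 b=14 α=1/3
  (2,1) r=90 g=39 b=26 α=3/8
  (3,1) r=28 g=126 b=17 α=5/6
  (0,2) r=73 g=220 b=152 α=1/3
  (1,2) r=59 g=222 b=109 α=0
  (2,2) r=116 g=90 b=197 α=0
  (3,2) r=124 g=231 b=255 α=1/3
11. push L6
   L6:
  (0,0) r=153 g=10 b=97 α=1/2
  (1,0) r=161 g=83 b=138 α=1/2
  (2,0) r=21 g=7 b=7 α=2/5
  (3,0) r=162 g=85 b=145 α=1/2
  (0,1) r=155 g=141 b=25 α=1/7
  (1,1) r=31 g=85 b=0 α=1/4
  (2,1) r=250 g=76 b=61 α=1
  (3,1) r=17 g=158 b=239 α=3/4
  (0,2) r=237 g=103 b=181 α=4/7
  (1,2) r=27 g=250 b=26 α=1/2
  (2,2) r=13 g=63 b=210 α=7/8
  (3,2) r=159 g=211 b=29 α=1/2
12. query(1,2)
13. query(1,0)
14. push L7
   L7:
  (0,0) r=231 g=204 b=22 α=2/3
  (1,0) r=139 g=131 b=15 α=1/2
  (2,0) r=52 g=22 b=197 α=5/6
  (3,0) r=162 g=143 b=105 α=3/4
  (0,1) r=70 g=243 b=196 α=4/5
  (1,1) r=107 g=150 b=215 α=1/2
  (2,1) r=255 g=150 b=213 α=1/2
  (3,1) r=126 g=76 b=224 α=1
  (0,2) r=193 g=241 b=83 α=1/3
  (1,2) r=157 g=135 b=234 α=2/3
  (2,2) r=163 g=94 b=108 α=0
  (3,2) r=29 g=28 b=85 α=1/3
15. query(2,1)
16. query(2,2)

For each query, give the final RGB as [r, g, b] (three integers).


at x=1,y=0 over L1,L2,L3:
L1 α=1/7: [32/7, 59/7, 81/7]
L2 α=2/3: [972/7, 2047/21, 853/7]
L3 α=1/3: [2119/21, 7160/63, 1075/7]
= [101, 114, 154]

at x=3,y=1 over L1,L2:
after L1 α=1/2: [33/2, 47/2, 63/2]
after L2 α=1/3: [175/3, 185/3, 293/3]
rounded: [58, 62, 98]

at x=2,y=0 over L1,L2:
+L1 (α=1/4) → [77/2, 15, 29]
+L2 (α=2/3) → [1057/6, 19/3, 335/3]
→ [176, 6, 112]

(1,2) stack=L1,L4,L5,L6; from [0,0,0]:
+L1 (α=3/4) → [255/2, 249/2, 393/4]
+L4 (α=1/2) → [685/4, 251/4, 445/8]
+L5 (α=0) → [685/4, 251/4, 445/8]
+L6 (α=1/2) → [793/8, 1251/8, 653/16]
rounded: [99, 156, 41]

at x=1,y=0 over L1,L4,L5,L6:
L1 α=1/7: [32/7, 59/7, 81/7]
L4 α=7/8: [2899/14, 4023/28, 3985/28]
L5 α=1/2: [4187/28, 6319/56, 9361/56]
L6 α=1/2: [8695/56, 10967/112, 17089/112]
rounded: [155, 98, 153]

(2,1) stack=L1,L4,L5,L6,L7; from [0,0,0]:
after L1 α=1/7: [3/7, 89/7, 113/7]
after L4 α=3/4: [1725/28, 1256/7, 1541/28]
after L5 α=3/8: [16185/224, 7099/56, 9889/224]
after L6 α=1: [250, 76, 61]
after L7 α=1/2: [505/2, 113, 137]
rounded: [252, 113, 137]

at x=2,y=2 over L1,L4,L5,L6,L7:
after L1 α=7/8: [63/2, 665/4, 511/4]
after L4 α=1/2: [335/4, 1101/8, 875/8]
after L5 α=0: [335/4, 1101/8, 875/8]
after L6 α=7/8: [699/32, 4629/64, 12635/64]
after L7 α=0: [699/32, 4629/64, 12635/64]
= [22, 72, 197]


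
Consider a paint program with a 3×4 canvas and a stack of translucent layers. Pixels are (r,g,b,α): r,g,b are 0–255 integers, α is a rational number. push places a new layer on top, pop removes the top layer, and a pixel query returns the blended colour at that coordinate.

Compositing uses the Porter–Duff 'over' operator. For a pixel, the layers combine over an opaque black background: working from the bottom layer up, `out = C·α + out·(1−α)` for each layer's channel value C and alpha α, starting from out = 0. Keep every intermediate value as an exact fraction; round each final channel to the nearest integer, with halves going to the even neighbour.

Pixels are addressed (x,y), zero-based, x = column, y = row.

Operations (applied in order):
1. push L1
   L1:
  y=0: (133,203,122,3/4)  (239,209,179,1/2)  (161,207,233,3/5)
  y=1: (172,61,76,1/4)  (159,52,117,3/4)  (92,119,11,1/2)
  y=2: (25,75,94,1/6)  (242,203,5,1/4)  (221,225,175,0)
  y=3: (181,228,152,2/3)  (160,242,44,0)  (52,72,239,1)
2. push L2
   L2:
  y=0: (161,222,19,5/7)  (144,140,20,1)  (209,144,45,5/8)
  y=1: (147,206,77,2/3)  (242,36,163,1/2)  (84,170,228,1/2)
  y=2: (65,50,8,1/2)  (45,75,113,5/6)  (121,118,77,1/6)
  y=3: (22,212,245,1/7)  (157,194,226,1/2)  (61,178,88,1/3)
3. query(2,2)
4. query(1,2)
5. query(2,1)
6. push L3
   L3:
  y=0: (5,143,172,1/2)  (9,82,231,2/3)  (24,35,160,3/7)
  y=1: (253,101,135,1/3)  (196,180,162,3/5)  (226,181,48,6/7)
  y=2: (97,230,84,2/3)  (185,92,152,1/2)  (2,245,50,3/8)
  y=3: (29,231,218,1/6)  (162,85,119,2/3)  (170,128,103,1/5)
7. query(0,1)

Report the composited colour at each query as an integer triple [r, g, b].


query (2,2) [L1,L2] — begin 0,0,0
L1 α=0: [0, 0, 0]
L2 α=1/6: [121/6, 59/3, 77/6]
→ [20, 20, 13]

query (1,2) [L1,L2] — begin 0,0,0
after L1 α=1/4: [121/2, 203/4, 5/4]
after L2 α=5/6: [571/12, 1703/24, 755/8]
→ [48, 71, 94]

at x=2,y=1 over L1,L2:
after L1 α=1/2: [46, 119/2, 11/2]
after L2 α=1/2: [65, 459/4, 467/4]
→ [65, 115, 117]

(0,1) stack=L1,L2,L3; from [0,0,0]:
after L1 α=1/4: [43, 61/4, 19]
after L2 α=2/3: [337/3, 1709/12, 173/3]
after L3 α=1/3: [1433/9, 2315/18, 751/9]
→ [159, 129, 83]


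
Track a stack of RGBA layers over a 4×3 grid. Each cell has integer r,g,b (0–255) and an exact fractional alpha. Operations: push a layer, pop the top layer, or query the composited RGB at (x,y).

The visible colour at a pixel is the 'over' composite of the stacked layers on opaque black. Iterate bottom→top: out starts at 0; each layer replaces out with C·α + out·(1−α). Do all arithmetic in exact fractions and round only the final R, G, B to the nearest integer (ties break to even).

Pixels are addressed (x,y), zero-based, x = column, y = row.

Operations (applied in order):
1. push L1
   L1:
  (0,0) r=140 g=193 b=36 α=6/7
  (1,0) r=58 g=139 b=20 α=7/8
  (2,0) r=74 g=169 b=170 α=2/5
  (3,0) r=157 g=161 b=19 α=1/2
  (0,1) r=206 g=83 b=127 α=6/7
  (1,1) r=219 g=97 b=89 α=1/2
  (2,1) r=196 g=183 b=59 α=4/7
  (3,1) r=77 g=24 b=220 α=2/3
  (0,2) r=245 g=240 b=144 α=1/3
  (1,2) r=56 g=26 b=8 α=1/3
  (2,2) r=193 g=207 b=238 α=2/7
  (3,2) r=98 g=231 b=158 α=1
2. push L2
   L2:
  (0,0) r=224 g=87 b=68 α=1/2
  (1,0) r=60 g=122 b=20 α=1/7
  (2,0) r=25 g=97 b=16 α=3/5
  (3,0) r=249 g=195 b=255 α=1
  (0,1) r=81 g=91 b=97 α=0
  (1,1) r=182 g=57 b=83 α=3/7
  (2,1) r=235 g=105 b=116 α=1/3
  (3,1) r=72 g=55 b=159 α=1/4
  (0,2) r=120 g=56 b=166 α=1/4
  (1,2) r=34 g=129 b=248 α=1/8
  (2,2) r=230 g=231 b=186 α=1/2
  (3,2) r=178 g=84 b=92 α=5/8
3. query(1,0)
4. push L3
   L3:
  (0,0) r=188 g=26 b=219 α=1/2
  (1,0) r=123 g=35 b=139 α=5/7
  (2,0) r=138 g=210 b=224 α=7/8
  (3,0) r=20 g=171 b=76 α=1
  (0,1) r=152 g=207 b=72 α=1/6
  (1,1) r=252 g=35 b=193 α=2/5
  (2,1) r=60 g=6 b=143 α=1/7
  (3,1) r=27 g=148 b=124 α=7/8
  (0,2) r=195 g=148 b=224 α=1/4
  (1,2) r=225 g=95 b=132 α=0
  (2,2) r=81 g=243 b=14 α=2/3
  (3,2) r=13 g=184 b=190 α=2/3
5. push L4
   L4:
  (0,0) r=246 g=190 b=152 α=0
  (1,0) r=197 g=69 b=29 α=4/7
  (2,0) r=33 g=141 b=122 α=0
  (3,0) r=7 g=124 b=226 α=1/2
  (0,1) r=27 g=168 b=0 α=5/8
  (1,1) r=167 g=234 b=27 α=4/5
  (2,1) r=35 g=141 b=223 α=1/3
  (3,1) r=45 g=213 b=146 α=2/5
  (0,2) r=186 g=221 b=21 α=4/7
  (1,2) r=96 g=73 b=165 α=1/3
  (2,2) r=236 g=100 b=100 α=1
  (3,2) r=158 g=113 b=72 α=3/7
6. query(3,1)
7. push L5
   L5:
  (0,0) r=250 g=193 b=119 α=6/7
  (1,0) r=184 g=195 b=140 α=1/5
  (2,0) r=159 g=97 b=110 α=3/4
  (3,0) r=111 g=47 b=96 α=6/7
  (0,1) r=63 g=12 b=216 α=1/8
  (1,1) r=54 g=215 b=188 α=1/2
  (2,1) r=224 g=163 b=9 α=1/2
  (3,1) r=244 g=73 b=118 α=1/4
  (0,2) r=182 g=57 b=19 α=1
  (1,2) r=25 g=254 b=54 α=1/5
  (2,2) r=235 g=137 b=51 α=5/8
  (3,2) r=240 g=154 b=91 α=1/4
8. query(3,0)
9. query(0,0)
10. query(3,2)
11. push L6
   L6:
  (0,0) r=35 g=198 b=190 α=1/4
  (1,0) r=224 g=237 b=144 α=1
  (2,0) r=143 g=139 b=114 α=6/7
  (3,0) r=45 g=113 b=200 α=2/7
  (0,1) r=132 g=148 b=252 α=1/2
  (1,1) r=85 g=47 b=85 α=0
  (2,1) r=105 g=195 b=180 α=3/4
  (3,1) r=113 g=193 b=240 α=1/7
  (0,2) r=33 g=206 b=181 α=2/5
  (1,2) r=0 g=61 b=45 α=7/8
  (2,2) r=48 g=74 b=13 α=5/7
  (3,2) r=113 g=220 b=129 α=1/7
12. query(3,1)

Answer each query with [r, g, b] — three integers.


query (1,0) [L1,L2] — begin 0,0,0
after L1 α=7/8: [203/4, 973/8, 35/2]
after L2 α=1/7: [729/14, 3407/28, 125/7]
→ [52, 122, 18]

at x=3,y=1 over L1,L2,L3,L4:
after L1 α=2/3: [154/3, 16, 440/3]
after L2 α=1/4: [113/2, 103/4, 599/4]
after L3 α=7/8: [491/16, 4247/32, 4071/32]
after L4 α=2/5: [2913/80, 26373/160, 21557/160]
→ [36, 165, 135]

query (3,0) [L1,L2,L3,L4,L5] — begin 0,0,0
L1 α=1/2: [157/2, 161/2, 19/2]
L2 α=1: [249, 195, 255]
L3 α=1: [20, 171, 76]
L4 α=1/2: [27/2, 295/2, 151]
L5 α=6/7: [1359/14, 859/14, 727/7]
rounded: [97, 61, 104]

(0,0) stack=L1,L2,L3,L4,L5; from [0,0,0]:
after L1 α=6/7: [120, 1158/7, 216/7]
after L2 α=1/2: [172, 1767/14, 346/7]
after L3 α=1/2: [180, 2131/28, 1879/14]
after L4 α=0: [180, 2131/28, 1879/14]
after L5 α=6/7: [240, 34555/196, 11875/98]
rounded: [240, 176, 121]

query (3,2) [L1,L2,L3,L4,L5] — begin 0,0,0
+L1 (α=1) → [98, 231, 158]
+L2 (α=5/8) → [148, 1113/8, 467/4]
+L3 (α=2/3) → [58, 4057/24, 1987/12]
+L4 (α=3/7) → [706/7, 6091/42, 2635/21]
+L5 (α=1/4) → [1899/14, 8247/56, 818/7]
= [136, 147, 117]

query (3,1) [L1,L2,L3,L4,L5,L6] — begin 0,0,0
L1 α=2/3: [154/3, 16, 440/3]
L2 α=1/4: [113/2, 103/4, 599/4]
L3 α=7/8: [491/16, 4247/32, 4071/32]
L4 α=2/5: [2913/80, 26373/160, 21557/160]
L5 α=1/4: [28259/320, 90799/640, 83551/640]
L6 α=1/7: [102857/1120, 334157/2240, 46779/320]
→ [92, 149, 146]
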